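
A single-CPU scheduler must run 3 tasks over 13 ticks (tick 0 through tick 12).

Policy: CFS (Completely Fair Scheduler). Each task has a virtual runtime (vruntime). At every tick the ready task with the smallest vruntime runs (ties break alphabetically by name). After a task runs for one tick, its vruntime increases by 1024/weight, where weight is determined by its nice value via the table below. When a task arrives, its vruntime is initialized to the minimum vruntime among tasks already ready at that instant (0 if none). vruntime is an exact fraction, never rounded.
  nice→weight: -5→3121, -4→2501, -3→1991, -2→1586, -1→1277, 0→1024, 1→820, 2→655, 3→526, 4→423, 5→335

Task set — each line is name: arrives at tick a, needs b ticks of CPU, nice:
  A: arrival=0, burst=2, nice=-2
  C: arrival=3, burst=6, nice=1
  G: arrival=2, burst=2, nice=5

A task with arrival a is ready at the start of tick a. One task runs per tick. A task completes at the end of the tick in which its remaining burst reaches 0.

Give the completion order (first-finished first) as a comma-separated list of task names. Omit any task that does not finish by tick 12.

t=0: vr[A=0] → run A
t=1: vr[A=512/793] → run A
t=2: vr[G=0] → run G
t=3: vr[C=1024/335 G=1024/335] → run C
t=4: vr[C=59136/13735 G=1024/335] → run G
t=5: vr[C=59136/13735] → run C
t=6: vr[C=76288/13735] → run C
t=7: vr[C=18688/2747] → run C
t=8: vr[C=110592/13735] → run C
t=9: vr[C=127744/13735] → run C
t=10: (idle)
t=11: (idle)
t=12: (idle)

completion order = A, G, C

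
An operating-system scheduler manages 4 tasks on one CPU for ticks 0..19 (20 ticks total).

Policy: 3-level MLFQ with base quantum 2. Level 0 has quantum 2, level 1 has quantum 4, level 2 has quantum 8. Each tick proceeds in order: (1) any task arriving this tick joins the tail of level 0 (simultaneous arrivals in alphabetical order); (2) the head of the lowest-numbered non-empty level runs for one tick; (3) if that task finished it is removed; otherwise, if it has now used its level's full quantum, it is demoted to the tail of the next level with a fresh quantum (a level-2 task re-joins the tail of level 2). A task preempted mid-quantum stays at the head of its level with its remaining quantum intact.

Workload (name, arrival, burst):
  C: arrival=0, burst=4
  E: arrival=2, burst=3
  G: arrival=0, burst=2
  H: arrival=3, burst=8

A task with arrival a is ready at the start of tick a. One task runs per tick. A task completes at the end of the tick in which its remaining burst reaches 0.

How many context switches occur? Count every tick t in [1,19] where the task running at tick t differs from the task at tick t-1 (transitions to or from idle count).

context switches = 7

t=0: L0/L1/L2 = CG/-/- → run C
t=1: L0/L1/L2 = CG/-/- → run C
t=2: L0/L1/L2 = GE/C/- → run G
t=3: L0/L1/L2 = GEH/C/- → run G
t=4: L0/L1/L2 = EH/C/- → run E
t=5: L0/L1/L2 = EH/C/- → run E
t=6: L0/L1/L2 = H/CE/- → run H
t=7: L0/L1/L2 = H/CE/- → run H
t=8: L0/L1/L2 = -/CEH/- → run C
t=9: L0/L1/L2 = -/CEH/- → run C
t=10: L0/L1/L2 = -/EH/- → run E
t=11: L0/L1/L2 = -/H/- → run H
t=12: L0/L1/L2 = -/H/- → run H
t=13: L0/L1/L2 = -/H/- → run H
t=14: L0/L1/L2 = -/H/- → run H
t=15: L0/L1/L2 = -/-/H → run H
t=16: L0/L1/L2 = -/-/H → run H
t=17: (idle)
t=18: (idle)
t=19: (idle)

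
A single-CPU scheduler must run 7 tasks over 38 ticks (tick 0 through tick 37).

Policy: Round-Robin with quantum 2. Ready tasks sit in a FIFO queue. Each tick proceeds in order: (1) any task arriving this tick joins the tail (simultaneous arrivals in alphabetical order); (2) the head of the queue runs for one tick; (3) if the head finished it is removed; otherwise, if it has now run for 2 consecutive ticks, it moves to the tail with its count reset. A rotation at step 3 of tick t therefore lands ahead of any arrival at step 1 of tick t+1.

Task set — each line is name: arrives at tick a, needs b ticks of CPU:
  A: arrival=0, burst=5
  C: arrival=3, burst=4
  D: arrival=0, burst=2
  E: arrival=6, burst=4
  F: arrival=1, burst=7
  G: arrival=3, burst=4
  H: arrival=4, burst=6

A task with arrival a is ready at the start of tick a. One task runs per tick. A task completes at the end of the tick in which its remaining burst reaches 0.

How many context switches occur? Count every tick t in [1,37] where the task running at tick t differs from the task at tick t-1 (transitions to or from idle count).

context switches = 17

t=0: queue=[A,D] q_used=0 → run A
t=1: queue=[A,D,F] q_used=1 → run A
t=2: queue=[D,F,A] q_used=0 → run D
t=3: queue=[D,F,A,C,G] q_used=1 → run D
t=4: queue=[F,A,C,G,H] q_used=0 → run F
t=5: queue=[F,A,C,G,H] q_used=1 → run F
t=6: queue=[A,C,G,H,F,E] q_used=0 → run A
t=7: queue=[A,C,G,H,F,E] q_used=1 → run A
t=8: queue=[C,G,H,F,E,A] q_used=0 → run C
t=9: queue=[C,G,H,F,E,A] q_used=1 → run C
t=10: queue=[G,H,F,E,A,C] q_used=0 → run G
t=11: queue=[G,H,F,E,A,C] q_used=1 → run G
t=12: queue=[H,F,E,A,C,G] q_used=0 → run H
t=13: queue=[H,F,E,A,C,G] q_used=1 → run H
t=14: queue=[F,E,A,C,G,H] q_used=0 → run F
t=15: queue=[F,E,A,C,G,H] q_used=1 → run F
t=16: queue=[E,A,C,G,H,F] q_used=0 → run E
t=17: queue=[E,A,C,G,H,F] q_used=1 → run E
t=18: queue=[A,C,G,H,F,E] q_used=0 → run A
t=19: queue=[C,G,H,F,E] q_used=0 → run C
t=20: queue=[C,G,H,F,E] q_used=1 → run C
t=21: queue=[G,H,F,E] q_used=0 → run G
t=22: queue=[G,H,F,E] q_used=1 → run G
t=23: queue=[H,F,E] q_used=0 → run H
t=24: queue=[H,F,E] q_used=1 → run H
t=25: queue=[F,E,H] q_used=0 → run F
t=26: queue=[F,E,H] q_used=1 → run F
t=27: queue=[E,H,F] q_used=0 → run E
t=28: queue=[E,H,F] q_used=1 → run E
t=29: queue=[H,F] q_used=0 → run H
t=30: queue=[H,F] q_used=1 → run H
t=31: queue=[F] q_used=0 → run F
t=32: (idle)
t=33: (idle)
t=34: (idle)
t=35: (idle)
t=36: (idle)
t=37: (idle)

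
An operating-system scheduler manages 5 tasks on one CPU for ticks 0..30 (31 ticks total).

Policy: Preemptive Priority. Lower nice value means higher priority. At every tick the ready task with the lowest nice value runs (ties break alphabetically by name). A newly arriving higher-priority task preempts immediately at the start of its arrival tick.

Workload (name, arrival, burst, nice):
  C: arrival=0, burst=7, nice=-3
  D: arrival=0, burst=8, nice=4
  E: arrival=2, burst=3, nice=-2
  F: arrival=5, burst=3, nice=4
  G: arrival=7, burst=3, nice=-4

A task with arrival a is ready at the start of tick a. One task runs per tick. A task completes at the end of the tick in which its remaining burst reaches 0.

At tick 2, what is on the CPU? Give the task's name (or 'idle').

running at tick 2 = C

t=0: ready={C,D} → run C
t=1: ready={C,D} → run C
t=2: ready={C,D,E} → run C
t=3: ready={C,D,E} → run C
t=4: ready={C,D,E} → run C
t=5: ready={C,D,E,F} → run C
t=6: ready={C,D,E,F} → run C
t=7: ready={D,E,F,G} → run G
t=8: ready={D,E,F,G} → run G
t=9: ready={D,E,F,G} → run G
t=10: ready={D,E,F} → run E
t=11: ready={D,E,F} → run E
t=12: ready={D,E,F} → run E
t=13: ready={D,F} → run D
t=14: ready={D,F} → run D
t=15: ready={D,F} → run D
t=16: ready={D,F} → run D
t=17: ready={D,F} → run D
t=18: ready={D,F} → run D
t=19: ready={D,F} → run D
t=20: ready={D,F} → run D
t=21: ready={F} → run F
t=22: ready={F} → run F
t=23: ready={F} → run F
t=24: (idle)
t=25: (idle)
t=26: (idle)
t=27: (idle)
t=28: (idle)
t=29: (idle)
t=30: (idle)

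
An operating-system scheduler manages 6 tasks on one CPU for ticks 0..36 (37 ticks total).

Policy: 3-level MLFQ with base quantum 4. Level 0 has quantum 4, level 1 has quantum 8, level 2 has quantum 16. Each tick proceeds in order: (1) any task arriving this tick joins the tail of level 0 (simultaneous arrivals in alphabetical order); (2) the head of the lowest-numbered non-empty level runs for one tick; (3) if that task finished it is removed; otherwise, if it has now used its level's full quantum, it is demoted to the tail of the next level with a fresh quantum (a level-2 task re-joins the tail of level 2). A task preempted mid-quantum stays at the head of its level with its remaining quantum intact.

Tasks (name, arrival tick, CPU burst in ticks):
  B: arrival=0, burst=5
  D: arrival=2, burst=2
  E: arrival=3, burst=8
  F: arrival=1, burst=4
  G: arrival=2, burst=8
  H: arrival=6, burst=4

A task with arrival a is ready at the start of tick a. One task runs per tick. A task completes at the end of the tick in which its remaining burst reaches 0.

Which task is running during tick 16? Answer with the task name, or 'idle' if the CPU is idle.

t=0: L0/L1/L2 = B/-/- → run B
t=1: L0/L1/L2 = BF/-/- → run B
t=2: L0/L1/L2 = BFDG/-/- → run B
t=3: L0/L1/L2 = BFDGE/-/- → run B
t=4: L0/L1/L2 = FDGE/B/- → run F
t=5: L0/L1/L2 = FDGE/B/- → run F
t=6: L0/L1/L2 = FDGEH/B/- → run F
t=7: L0/L1/L2 = FDGEH/B/- → run F
t=8: L0/L1/L2 = DGEH/B/- → run D
t=9: L0/L1/L2 = DGEH/B/- → run D
t=10: L0/L1/L2 = GEH/B/- → run G
t=11: L0/L1/L2 = GEH/B/- → run G
t=12: L0/L1/L2 = GEH/B/- → run G
t=13: L0/L1/L2 = GEH/B/- → run G
t=14: L0/L1/L2 = EH/BG/- → run E
t=15: L0/L1/L2 = EH/BG/- → run E
t=16: L0/L1/L2 = EH/BG/- → run E
t=17: L0/L1/L2 = EH/BG/- → run E
t=18: L0/L1/L2 = H/BGE/- → run H
t=19: L0/L1/L2 = H/BGE/- → run H
t=20: L0/L1/L2 = H/BGE/- → run H
t=21: L0/L1/L2 = H/BGE/- → run H
t=22: L0/L1/L2 = -/BGE/- → run B
t=23: L0/L1/L2 = -/GE/- → run G
t=24: L0/L1/L2 = -/GE/- → run G
t=25: L0/L1/L2 = -/GE/- → run G
t=26: L0/L1/L2 = -/GE/- → run G
t=27: L0/L1/L2 = -/E/- → run E
t=28: L0/L1/L2 = -/E/- → run E
t=29: L0/L1/L2 = -/E/- → run E
t=30: L0/L1/L2 = -/E/- → run E
t=31: (idle)
t=32: (idle)
t=33: (idle)
t=34: (idle)
t=35: (idle)
t=36: (idle)

running at tick 16 = E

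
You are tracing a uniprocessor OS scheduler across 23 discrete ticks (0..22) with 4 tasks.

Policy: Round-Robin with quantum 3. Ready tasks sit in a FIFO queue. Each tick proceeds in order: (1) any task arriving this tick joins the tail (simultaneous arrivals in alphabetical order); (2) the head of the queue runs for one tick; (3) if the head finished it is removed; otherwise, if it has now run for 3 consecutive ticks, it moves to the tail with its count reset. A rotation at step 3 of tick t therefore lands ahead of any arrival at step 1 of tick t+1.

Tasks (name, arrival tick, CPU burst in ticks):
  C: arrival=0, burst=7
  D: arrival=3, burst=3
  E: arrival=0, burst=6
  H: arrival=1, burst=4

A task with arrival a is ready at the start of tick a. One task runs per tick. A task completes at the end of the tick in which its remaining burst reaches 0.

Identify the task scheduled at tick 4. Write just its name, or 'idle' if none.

t=0: queue=[C,E] q_used=0 → run C
t=1: queue=[C,E,H] q_used=1 → run C
t=2: queue=[C,E,H] q_used=2 → run C
t=3: queue=[E,H,C,D] q_used=0 → run E
t=4: queue=[E,H,C,D] q_used=1 → run E
t=5: queue=[E,H,C,D] q_used=2 → run E
t=6: queue=[H,C,D,E] q_used=0 → run H
t=7: queue=[H,C,D,E] q_used=1 → run H
t=8: queue=[H,C,D,E] q_used=2 → run H
t=9: queue=[C,D,E,H] q_used=0 → run C
t=10: queue=[C,D,E,H] q_used=1 → run C
t=11: queue=[C,D,E,H] q_used=2 → run C
t=12: queue=[D,E,H,C] q_used=0 → run D
t=13: queue=[D,E,H,C] q_used=1 → run D
t=14: queue=[D,E,H,C] q_used=2 → run D
t=15: queue=[E,H,C] q_used=0 → run E
t=16: queue=[E,H,C] q_used=1 → run E
t=17: queue=[E,H,C] q_used=2 → run E
t=18: queue=[H,C] q_used=0 → run H
t=19: queue=[C] q_used=0 → run C
t=20: (idle)
t=21: (idle)
t=22: (idle)

running at tick 4 = E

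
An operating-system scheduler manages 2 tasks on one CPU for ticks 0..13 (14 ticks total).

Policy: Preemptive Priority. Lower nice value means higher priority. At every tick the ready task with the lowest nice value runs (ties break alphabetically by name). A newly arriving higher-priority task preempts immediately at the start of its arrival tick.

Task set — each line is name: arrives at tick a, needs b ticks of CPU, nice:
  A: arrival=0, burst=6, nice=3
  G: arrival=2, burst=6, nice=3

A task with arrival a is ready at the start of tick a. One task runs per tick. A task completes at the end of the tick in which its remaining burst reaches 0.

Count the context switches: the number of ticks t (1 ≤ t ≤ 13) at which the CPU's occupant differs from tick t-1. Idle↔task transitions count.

context switches = 2

t=0: ready={A} → run A
t=1: ready={A} → run A
t=2: ready={A,G} → run A
t=3: ready={A,G} → run A
t=4: ready={A,G} → run A
t=5: ready={A,G} → run A
t=6: ready={G} → run G
t=7: ready={G} → run G
t=8: ready={G} → run G
t=9: ready={G} → run G
t=10: ready={G} → run G
t=11: ready={G} → run G
t=12: (idle)
t=13: (idle)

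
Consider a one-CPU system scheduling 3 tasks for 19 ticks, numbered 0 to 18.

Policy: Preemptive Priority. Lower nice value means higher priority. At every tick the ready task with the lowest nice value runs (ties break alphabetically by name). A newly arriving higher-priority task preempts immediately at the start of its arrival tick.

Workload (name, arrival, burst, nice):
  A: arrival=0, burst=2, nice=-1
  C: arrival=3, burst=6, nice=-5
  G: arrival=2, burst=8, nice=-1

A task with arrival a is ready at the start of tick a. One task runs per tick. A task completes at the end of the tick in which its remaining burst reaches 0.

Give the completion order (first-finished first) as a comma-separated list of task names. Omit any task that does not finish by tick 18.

completion order = A, C, G

t=0: ready={A} → run A
t=1: ready={A} → run A
t=2: ready={G} → run G
t=3: ready={C,G} → run C
t=4: ready={C,G} → run C
t=5: ready={C,G} → run C
t=6: ready={C,G} → run C
t=7: ready={C,G} → run C
t=8: ready={C,G} → run C
t=9: ready={G} → run G
t=10: ready={G} → run G
t=11: ready={G} → run G
t=12: ready={G} → run G
t=13: ready={G} → run G
t=14: ready={G} → run G
t=15: ready={G} → run G
t=16: (idle)
t=17: (idle)
t=18: (idle)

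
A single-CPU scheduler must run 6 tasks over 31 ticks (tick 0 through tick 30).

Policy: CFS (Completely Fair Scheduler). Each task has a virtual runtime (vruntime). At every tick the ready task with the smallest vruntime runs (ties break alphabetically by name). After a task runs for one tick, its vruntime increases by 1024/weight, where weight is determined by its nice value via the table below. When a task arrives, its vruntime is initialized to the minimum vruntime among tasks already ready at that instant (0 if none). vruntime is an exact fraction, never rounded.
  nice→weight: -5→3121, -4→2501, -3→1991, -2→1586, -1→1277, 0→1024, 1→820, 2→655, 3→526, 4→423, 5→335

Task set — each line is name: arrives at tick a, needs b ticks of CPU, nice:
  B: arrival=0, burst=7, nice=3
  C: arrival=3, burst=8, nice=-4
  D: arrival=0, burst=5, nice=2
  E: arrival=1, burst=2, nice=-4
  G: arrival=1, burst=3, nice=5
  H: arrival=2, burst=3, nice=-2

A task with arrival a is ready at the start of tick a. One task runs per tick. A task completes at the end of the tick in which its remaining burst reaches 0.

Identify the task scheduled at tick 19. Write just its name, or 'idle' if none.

t=0: vr[B=0 D=0] → run B
t=1: vr[B=512/263 D=0 E=0 G=0] → run D
t=2: vr[B=512/263 D=1024/655 E=0 G=0 H=0] → run E
t=3: vr[B=512/263 C=0 D=1024/655 E=1024/2501 G=0 H=0] → run C
t=4: vr[B=512/263 C=1024/2501 D=1024/655 E=1024/2501 G=0 H=0] → run G
t=5: vr[B=512/263 C=1024/2501 D=1024/655 E=1024/2501 G=1024/335 H=0] → run H
t=6: vr[B=512/263 C=1024/2501 D=1024/655 E=1024/2501 G=1024/335 H=512/793] → run C
t=7: vr[B=512/263 C=2048/2501 D=1024/655 E=1024/2501 G=1024/335 H=512/793] → run E
t=8: vr[B=512/263 C=2048/2501 D=1024/655 G=1024/335 H=512/793] → run H
t=9: vr[B=512/263 C=2048/2501 D=1024/655 G=1024/335 H=1024/793] → run C
t=10: vr[B=512/263 C=3072/2501 D=1024/655 G=1024/335 H=1024/793] → run C
t=11: vr[B=512/263 C=4096/2501 D=1024/655 G=1024/335 H=1024/793] → run H
t=12: vr[B=512/263 C=4096/2501 D=1024/655 G=1024/335] → run D
t=13: vr[B=512/263 C=4096/2501 D=2048/655 G=1024/335] → run C
t=14: vr[B=512/263 C=5120/2501 D=2048/655 G=1024/335] → run B
t=15: vr[B=1024/263 C=5120/2501 D=2048/655 G=1024/335] → run C
t=16: vr[B=1024/263 C=6144/2501 D=2048/655 G=1024/335] → run C
t=17: vr[B=1024/263 C=7168/2501 D=2048/655 G=1024/335] → run C
t=18: vr[B=1024/263 D=2048/655 G=1024/335] → run G
t=19: vr[B=1024/263 D=2048/655 G=2048/335] → run D
t=20: vr[B=1024/263 D=3072/655 G=2048/335] → run B
t=21: vr[B=1536/263 D=3072/655 G=2048/335] → run D
t=22: vr[B=1536/263 D=4096/655 G=2048/335] → run B
t=23: vr[B=2048/263 D=4096/655 G=2048/335] → run G
t=24: vr[B=2048/263 D=4096/655] → run D
t=25: vr[B=2048/263] → run B
t=26: vr[B=2560/263] → run B
t=27: vr[B=3072/263] → run B
t=28: (idle)
t=29: (idle)
t=30: (idle)

running at tick 19 = D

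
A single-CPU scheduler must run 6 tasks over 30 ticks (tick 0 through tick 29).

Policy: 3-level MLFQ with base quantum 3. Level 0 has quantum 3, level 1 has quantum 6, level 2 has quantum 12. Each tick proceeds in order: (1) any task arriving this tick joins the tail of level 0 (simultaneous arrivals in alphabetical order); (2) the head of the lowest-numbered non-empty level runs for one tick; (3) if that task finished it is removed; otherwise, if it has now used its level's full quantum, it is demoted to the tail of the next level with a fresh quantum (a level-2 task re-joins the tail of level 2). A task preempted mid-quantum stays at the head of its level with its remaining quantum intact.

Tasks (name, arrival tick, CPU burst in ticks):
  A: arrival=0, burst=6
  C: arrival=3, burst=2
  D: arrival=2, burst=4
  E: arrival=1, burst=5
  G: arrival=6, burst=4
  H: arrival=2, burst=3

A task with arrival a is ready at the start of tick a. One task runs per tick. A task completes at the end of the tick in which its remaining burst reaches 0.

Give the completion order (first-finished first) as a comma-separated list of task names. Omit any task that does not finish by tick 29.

t=0: L0/L1/L2 = A/-/- → run A
t=1: L0/L1/L2 = AE/-/- → run A
t=2: L0/L1/L2 = AEDH/-/- → run A
t=3: L0/L1/L2 = EDHC/A/- → run E
t=4: L0/L1/L2 = EDHC/A/- → run E
t=5: L0/L1/L2 = EDHC/A/- → run E
t=6: L0/L1/L2 = DHCG/AE/- → run D
t=7: L0/L1/L2 = DHCG/AE/- → run D
t=8: L0/L1/L2 = DHCG/AE/- → run D
t=9: L0/L1/L2 = HCG/AED/- → run H
t=10: L0/L1/L2 = HCG/AED/- → run H
t=11: L0/L1/L2 = HCG/AED/- → run H
t=12: L0/L1/L2 = CG/AED/- → run C
t=13: L0/L1/L2 = CG/AED/- → run C
t=14: L0/L1/L2 = G/AED/- → run G
t=15: L0/L1/L2 = G/AED/- → run G
t=16: L0/L1/L2 = G/AED/- → run G
t=17: L0/L1/L2 = -/AEDG/- → run A
t=18: L0/L1/L2 = -/AEDG/- → run A
t=19: L0/L1/L2 = -/AEDG/- → run A
t=20: L0/L1/L2 = -/EDG/- → run E
t=21: L0/L1/L2 = -/EDG/- → run E
t=22: L0/L1/L2 = -/DG/- → run D
t=23: L0/L1/L2 = -/G/- → run G
t=24: (idle)
t=25: (idle)
t=26: (idle)
t=27: (idle)
t=28: (idle)
t=29: (idle)

completion order = H, C, A, E, D, G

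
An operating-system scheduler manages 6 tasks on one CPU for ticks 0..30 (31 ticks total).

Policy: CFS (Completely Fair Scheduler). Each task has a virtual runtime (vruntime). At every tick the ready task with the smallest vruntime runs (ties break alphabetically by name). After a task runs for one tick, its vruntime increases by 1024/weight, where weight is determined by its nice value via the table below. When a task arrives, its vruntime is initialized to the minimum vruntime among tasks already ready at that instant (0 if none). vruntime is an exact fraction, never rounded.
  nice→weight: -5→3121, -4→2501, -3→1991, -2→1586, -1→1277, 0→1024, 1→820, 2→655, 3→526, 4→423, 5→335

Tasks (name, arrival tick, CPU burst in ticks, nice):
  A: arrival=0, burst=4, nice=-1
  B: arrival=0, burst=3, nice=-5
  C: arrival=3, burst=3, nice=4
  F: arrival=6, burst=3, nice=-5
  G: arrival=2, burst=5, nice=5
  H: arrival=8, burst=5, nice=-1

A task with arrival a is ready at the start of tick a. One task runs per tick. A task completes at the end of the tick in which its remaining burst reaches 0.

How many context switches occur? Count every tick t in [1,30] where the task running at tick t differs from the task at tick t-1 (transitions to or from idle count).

t=0: vr[A=0 B=0] → run A
t=1: vr[A=1024/1277 B=0] → run B
t=2: vr[A=1024/1277 B=1024/3121 G=1024/3121] → run B
t=3: vr[A=1024/1277 B=2048/3121 C=1024/3121 G=1024/3121] → run C
t=4: vr[A=1024/1277 B=2048/3121 C=3629056/1320183 G=1024/3121] → run G
t=5: vr[A=1024/1277 B=2048/3121 C=3629056/1320183 G=3538944/1045535] → run B
t=6: vr[A=1024/1277 C=3629056/1320183 F=1024/1277 G=3538944/1045535] → run A
t=7: vr[A=2048/1277 C=3629056/1320183 F=1024/1277 G=3538944/1045535] → run F
t=8: vr[A=2048/1277 C=3629056/1320183 F=4503552/3985517 G=3538944/1045535 H=4503552/3985517] → run F
t=9: vr[A=2048/1277 C=3629056/1320183 F=5811200/3985517 G=3538944/1045535 H=4503552/3985517] → run H
t=10: vr[A=2048/1277 C=3629056/1320183 F=5811200/3985517 G=3538944/1045535 H=7699456/3985517] → run F
t=11: vr[A=2048/1277 C=3629056/1320183 G=3538944/1045535 H=7699456/3985517] → run A
t=12: vr[A=3072/1277 C=3629056/1320183 G=3538944/1045535 H=7699456/3985517] → run H
t=13: vr[A=3072/1277 C=3629056/1320183 G=3538944/1045535 H=10895360/3985517] → run A
t=14: vr[C=3629056/1320183 G=3538944/1045535 H=10895360/3985517] → run H
t=15: vr[C=3629056/1320183 G=3538944/1045535 H=14091264/3985517] → run C
t=16: vr[C=6824960/1320183 G=3538944/1045535 H=14091264/3985517] → run G
t=17: vr[C=6824960/1320183 G=6734848/1045535 H=14091264/3985517] → run H
t=18: vr[C=6824960/1320183 G=6734848/1045535 H=17287168/3985517] → run H
t=19: vr[C=6824960/1320183 G=6734848/1045535] → run C
t=20: vr[G=6734848/1045535] → run G
t=21: vr[G=9930752/1045535] → run G
t=22: vr[G=13126656/1045535] → run G
t=23: (idle)
t=24: (idle)
t=25: (idle)
t=26: (idle)
t=27: (idle)
t=28: (idle)
t=29: (idle)
t=30: (idle)

context switches = 18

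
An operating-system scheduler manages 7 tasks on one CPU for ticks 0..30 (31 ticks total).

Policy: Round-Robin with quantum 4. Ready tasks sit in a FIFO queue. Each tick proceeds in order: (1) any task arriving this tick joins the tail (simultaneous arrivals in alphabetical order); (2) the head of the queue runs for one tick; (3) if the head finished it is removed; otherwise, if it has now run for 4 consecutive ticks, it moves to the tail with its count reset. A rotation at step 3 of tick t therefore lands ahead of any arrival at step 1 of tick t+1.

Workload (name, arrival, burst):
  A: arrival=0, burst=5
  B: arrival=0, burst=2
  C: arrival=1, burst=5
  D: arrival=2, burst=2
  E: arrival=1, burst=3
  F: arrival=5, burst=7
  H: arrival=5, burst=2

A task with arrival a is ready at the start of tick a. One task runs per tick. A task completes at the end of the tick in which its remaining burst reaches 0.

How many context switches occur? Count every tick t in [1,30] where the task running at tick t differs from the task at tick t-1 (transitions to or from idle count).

t=0: queue=[A,B] q_used=0 → run A
t=1: queue=[A,B,C,E] q_used=1 → run A
t=2: queue=[A,B,C,E,D] q_used=2 → run A
t=3: queue=[A,B,C,E,D] q_used=3 → run A
t=4: queue=[B,C,E,D,A] q_used=0 → run B
t=5: queue=[B,C,E,D,A,F,H] q_used=1 → run B
t=6: queue=[C,E,D,A,F,H] q_used=0 → run C
t=7: queue=[C,E,D,A,F,H] q_used=1 → run C
t=8: queue=[C,E,D,A,F,H] q_used=2 → run C
t=9: queue=[C,E,D,A,F,H] q_used=3 → run C
t=10: queue=[E,D,A,F,H,C] q_used=0 → run E
t=11: queue=[E,D,A,F,H,C] q_used=1 → run E
t=12: queue=[E,D,A,F,H,C] q_used=2 → run E
t=13: queue=[D,A,F,H,C] q_used=0 → run D
t=14: queue=[D,A,F,H,C] q_used=1 → run D
t=15: queue=[A,F,H,C] q_used=0 → run A
t=16: queue=[F,H,C] q_used=0 → run F
t=17: queue=[F,H,C] q_used=1 → run F
t=18: queue=[F,H,C] q_used=2 → run F
t=19: queue=[F,H,C] q_used=3 → run F
t=20: queue=[H,C,F] q_used=0 → run H
t=21: queue=[H,C,F] q_used=1 → run H
t=22: queue=[C,F] q_used=0 → run C
t=23: queue=[F] q_used=0 → run F
t=24: queue=[F] q_used=1 → run F
t=25: queue=[F] q_used=2 → run F
t=26: (idle)
t=27: (idle)
t=28: (idle)
t=29: (idle)
t=30: (idle)

context switches = 10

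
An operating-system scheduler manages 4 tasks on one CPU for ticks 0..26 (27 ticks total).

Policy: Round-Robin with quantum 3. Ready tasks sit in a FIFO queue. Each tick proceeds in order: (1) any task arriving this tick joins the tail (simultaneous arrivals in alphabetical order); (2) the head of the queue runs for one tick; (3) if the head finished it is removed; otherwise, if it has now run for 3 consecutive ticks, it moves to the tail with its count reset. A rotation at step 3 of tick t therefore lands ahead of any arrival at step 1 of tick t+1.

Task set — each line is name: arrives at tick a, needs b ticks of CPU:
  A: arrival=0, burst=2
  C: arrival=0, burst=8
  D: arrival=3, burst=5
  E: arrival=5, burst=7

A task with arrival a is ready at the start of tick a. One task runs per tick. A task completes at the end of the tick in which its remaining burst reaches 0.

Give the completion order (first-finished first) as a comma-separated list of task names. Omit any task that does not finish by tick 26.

t=0: queue=[A,C] q_used=0 → run A
t=1: queue=[A,C] q_used=1 → run A
t=2: queue=[C] q_used=0 → run C
t=3: queue=[C,D] q_used=1 → run C
t=4: queue=[C,D] q_used=2 → run C
t=5: queue=[D,C,E] q_used=0 → run D
t=6: queue=[D,C,E] q_used=1 → run D
t=7: queue=[D,C,E] q_used=2 → run D
t=8: queue=[C,E,D] q_used=0 → run C
t=9: queue=[C,E,D] q_used=1 → run C
t=10: queue=[C,E,D] q_used=2 → run C
t=11: queue=[E,D,C] q_used=0 → run E
t=12: queue=[E,D,C] q_used=1 → run E
t=13: queue=[E,D,C] q_used=2 → run E
t=14: queue=[D,C,E] q_used=0 → run D
t=15: queue=[D,C,E] q_used=1 → run D
t=16: queue=[C,E] q_used=0 → run C
t=17: queue=[C,E] q_used=1 → run C
t=18: queue=[E] q_used=0 → run E
t=19: queue=[E] q_used=1 → run E
t=20: queue=[E] q_used=2 → run E
t=21: queue=[E] q_used=0 → run E
t=22: (idle)
t=23: (idle)
t=24: (idle)
t=25: (idle)
t=26: (idle)

completion order = A, D, C, E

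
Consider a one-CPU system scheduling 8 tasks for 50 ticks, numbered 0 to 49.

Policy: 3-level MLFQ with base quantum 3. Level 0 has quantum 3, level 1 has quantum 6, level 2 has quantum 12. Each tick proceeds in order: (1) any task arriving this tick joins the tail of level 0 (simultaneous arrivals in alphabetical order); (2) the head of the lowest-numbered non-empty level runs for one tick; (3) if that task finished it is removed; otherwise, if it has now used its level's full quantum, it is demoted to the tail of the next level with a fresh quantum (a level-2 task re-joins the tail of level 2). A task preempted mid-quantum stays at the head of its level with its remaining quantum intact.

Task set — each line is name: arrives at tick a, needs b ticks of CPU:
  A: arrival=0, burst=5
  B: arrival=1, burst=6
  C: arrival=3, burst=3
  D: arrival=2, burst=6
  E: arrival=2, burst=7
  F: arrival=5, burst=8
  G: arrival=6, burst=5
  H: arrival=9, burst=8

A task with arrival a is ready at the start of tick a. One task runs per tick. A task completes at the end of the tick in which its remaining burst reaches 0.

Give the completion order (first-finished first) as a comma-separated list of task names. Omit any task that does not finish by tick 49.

completion order = C, A, B, D, E, F, G, H

t=0: L0/L1/L2 = A/-/- → run A
t=1: L0/L1/L2 = AB/-/- → run A
t=2: L0/L1/L2 = ABDE/-/- → run A
t=3: L0/L1/L2 = BDEC/A/- → run B
t=4: L0/L1/L2 = BDEC/A/- → run B
t=5: L0/L1/L2 = BDECF/A/- → run B
t=6: L0/L1/L2 = DECFG/AB/- → run D
t=7: L0/L1/L2 = DECFG/AB/- → run D
t=8: L0/L1/L2 = DECFG/AB/- → run D
t=9: L0/L1/L2 = ECFGH/ABD/- → run E
t=10: L0/L1/L2 = ECFGH/ABD/- → run E
t=11: L0/L1/L2 = ECFGH/ABD/- → run E
t=12: L0/L1/L2 = CFGH/ABDE/- → run C
t=13: L0/L1/L2 = CFGH/ABDE/- → run C
t=14: L0/L1/L2 = CFGH/ABDE/- → run C
t=15: L0/L1/L2 = FGH/ABDE/- → run F
t=16: L0/L1/L2 = FGH/ABDE/- → run F
t=17: L0/L1/L2 = FGH/ABDE/- → run F
t=18: L0/L1/L2 = GH/ABDEF/- → run G
t=19: L0/L1/L2 = GH/ABDEF/- → run G
t=20: L0/L1/L2 = GH/ABDEF/- → run G
t=21: L0/L1/L2 = H/ABDEFG/- → run H
t=22: L0/L1/L2 = H/ABDEFG/- → run H
t=23: L0/L1/L2 = H/ABDEFG/- → run H
t=24: L0/L1/L2 = -/ABDEFGH/- → run A
t=25: L0/L1/L2 = -/ABDEFGH/- → run A
t=26: L0/L1/L2 = -/BDEFGH/- → run B
t=27: L0/L1/L2 = -/BDEFGH/- → run B
t=28: L0/L1/L2 = -/BDEFGH/- → run B
t=29: L0/L1/L2 = -/DEFGH/- → run D
t=30: L0/L1/L2 = -/DEFGH/- → run D
t=31: L0/L1/L2 = -/DEFGH/- → run D
t=32: L0/L1/L2 = -/EFGH/- → run E
t=33: L0/L1/L2 = -/EFGH/- → run E
t=34: L0/L1/L2 = -/EFGH/- → run E
t=35: L0/L1/L2 = -/EFGH/- → run E
t=36: L0/L1/L2 = -/FGH/- → run F
t=37: L0/L1/L2 = -/FGH/- → run F
t=38: L0/L1/L2 = -/FGH/- → run F
t=39: L0/L1/L2 = -/FGH/- → run F
t=40: L0/L1/L2 = -/FGH/- → run F
t=41: L0/L1/L2 = -/GH/- → run G
t=42: L0/L1/L2 = -/GH/- → run G
t=43: L0/L1/L2 = -/H/- → run H
t=44: L0/L1/L2 = -/H/- → run H
t=45: L0/L1/L2 = -/H/- → run H
t=46: L0/L1/L2 = -/H/- → run H
t=47: L0/L1/L2 = -/H/- → run H
t=48: (idle)
t=49: (idle)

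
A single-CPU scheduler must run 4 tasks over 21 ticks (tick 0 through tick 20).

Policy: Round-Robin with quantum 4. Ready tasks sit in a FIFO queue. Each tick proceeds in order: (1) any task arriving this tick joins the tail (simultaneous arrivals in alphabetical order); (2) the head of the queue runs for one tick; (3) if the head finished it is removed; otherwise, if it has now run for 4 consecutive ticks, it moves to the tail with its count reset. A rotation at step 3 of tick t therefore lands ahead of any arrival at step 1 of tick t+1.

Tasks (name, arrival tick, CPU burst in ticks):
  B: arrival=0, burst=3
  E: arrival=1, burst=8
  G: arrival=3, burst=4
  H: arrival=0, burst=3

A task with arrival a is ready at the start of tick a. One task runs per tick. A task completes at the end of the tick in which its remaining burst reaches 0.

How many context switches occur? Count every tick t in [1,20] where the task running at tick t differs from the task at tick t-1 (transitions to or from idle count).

t=0: queue=[B,H] q_used=0 → run B
t=1: queue=[B,H,E] q_used=1 → run B
t=2: queue=[B,H,E] q_used=2 → run B
t=3: queue=[H,E,G] q_used=0 → run H
t=4: queue=[H,E,G] q_used=1 → run H
t=5: queue=[H,E,G] q_used=2 → run H
t=6: queue=[E,G] q_used=0 → run E
t=7: queue=[E,G] q_used=1 → run E
t=8: queue=[E,G] q_used=2 → run E
t=9: queue=[E,G] q_used=3 → run E
t=10: queue=[G,E] q_used=0 → run G
t=11: queue=[G,E] q_used=1 → run G
t=12: queue=[G,E] q_used=2 → run G
t=13: queue=[G,E] q_used=3 → run G
t=14: queue=[E] q_used=0 → run E
t=15: queue=[E] q_used=1 → run E
t=16: queue=[E] q_used=2 → run E
t=17: queue=[E] q_used=3 → run E
t=18: (idle)
t=19: (idle)
t=20: (idle)

context switches = 5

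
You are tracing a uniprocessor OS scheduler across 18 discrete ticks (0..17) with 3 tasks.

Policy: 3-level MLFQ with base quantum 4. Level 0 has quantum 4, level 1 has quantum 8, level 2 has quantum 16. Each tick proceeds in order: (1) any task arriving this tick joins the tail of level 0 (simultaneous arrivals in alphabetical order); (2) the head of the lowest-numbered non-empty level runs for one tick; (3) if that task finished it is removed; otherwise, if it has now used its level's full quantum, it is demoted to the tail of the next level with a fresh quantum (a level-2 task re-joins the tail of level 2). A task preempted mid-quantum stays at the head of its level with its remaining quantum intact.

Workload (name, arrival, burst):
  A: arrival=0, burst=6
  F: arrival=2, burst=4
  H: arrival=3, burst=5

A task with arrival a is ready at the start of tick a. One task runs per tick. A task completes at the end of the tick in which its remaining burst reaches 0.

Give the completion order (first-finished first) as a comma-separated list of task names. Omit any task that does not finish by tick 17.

completion order = F, A, H

t=0: L0/L1/L2 = A/-/- → run A
t=1: L0/L1/L2 = A/-/- → run A
t=2: L0/L1/L2 = AF/-/- → run A
t=3: L0/L1/L2 = AFH/-/- → run A
t=4: L0/L1/L2 = FH/A/- → run F
t=5: L0/L1/L2 = FH/A/- → run F
t=6: L0/L1/L2 = FH/A/- → run F
t=7: L0/L1/L2 = FH/A/- → run F
t=8: L0/L1/L2 = H/A/- → run H
t=9: L0/L1/L2 = H/A/- → run H
t=10: L0/L1/L2 = H/A/- → run H
t=11: L0/L1/L2 = H/A/- → run H
t=12: L0/L1/L2 = -/AH/- → run A
t=13: L0/L1/L2 = -/AH/- → run A
t=14: L0/L1/L2 = -/H/- → run H
t=15: (idle)
t=16: (idle)
t=17: (idle)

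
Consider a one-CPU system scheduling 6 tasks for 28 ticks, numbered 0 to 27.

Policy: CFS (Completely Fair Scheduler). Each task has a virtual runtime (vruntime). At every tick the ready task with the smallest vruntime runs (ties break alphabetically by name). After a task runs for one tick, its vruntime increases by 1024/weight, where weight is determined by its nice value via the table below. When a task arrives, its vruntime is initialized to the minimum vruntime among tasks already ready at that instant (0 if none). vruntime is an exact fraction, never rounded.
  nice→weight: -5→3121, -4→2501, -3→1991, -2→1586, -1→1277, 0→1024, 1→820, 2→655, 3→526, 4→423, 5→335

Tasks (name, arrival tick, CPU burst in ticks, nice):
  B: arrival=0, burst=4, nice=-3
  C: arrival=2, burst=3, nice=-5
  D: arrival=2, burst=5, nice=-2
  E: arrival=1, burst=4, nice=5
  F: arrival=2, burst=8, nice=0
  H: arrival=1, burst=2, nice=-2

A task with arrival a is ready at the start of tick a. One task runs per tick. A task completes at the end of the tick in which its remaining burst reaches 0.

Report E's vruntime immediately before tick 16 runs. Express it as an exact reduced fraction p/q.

t=0: vr[B=0] → run B
t=1: vr[B=1024/1991 E=1024/1991 H=1024/1991] → run B
t=2: vr[B=2048/1991 C=1024/1991 D=1024/1991 E=1024/1991 F=1024/1991 H=1024/1991] → run C
t=3: vr[B=2048/1991 C=5234688/6213911 D=1024/1991 E=1024/1991 F=1024/1991 H=1024/1991] → run D
t=4: vr[B=2048/1991 C=5234688/6213911 D=1831424/1578863 E=1024/1991 F=1024/1991 H=1024/1991] → run E
t=5: vr[B=2048/1991 C=5234688/6213911 D=1831424/1578863 E=2381824/666985 F=1024/1991 H=1024/1991] → run F
t=6: vr[B=2048/1991 C=5234688/6213911 D=1831424/1578863 E=2381824/666985 F=3015/1991 H=1024/1991] → run H
t=7: vr[B=2048/1991 C=5234688/6213911 D=1831424/1578863 E=2381824/666985 F=3015/1991 H=1831424/1578863] → run C
t=8: vr[B=2048/1991 C=7273472/6213911 D=1831424/1578863 E=2381824/666985 F=3015/1991 H=1831424/1578863] → run B
t=9: vr[B=3072/1991 C=7273472/6213911 D=1831424/1578863 E=2381824/666985 F=3015/1991 H=1831424/1578863] → run D
t=10: vr[B=3072/1991 C=7273472/6213911 D=2850816/1578863 E=2381824/666985 F=3015/1991 H=1831424/1578863] → run H
t=11: vr[B=3072/1991 C=7273472/6213911 D=2850816/1578863 E=2381824/666985 F=3015/1991] → run C
t=12: vr[B=3072/1991 D=2850816/1578863 E=2381824/666985 F=3015/1991] → run F
t=13: vr[B=3072/1991 D=2850816/1578863 E=2381824/666985 F=5006/1991] → run B
t=14: vr[D=2850816/1578863 E=2381824/666985 F=5006/1991] → run D
t=15: vr[D=3870208/1578863 E=2381824/666985 F=5006/1991] → run D
t=16: vr[D=4889600/1578863 E=2381824/666985 F=5006/1991] → run F
t=17: vr[D=4889600/1578863 E=2381824/666985 F=6997/1991] → run D
t=18: vr[E=2381824/666985 F=6997/1991] → run F
t=19: vr[E=2381824/666985 F=8988/1991] → run E
t=20: vr[E=4420608/666985 F=8988/1991] → run F
t=21: vr[E=4420608/666985 F=10979/1991] → run F
t=22: vr[E=4420608/666985 F=12970/1991] → run F
t=23: vr[E=4420608/666985 F=14961/1991] → run E
t=24: vr[E=6459392/666985 F=14961/1991] → run F
t=25: vr[E=6459392/666985] → run E
t=26: (idle)
t=27: (idle)

vruntime(E, start of tick 16) = 2381824/666985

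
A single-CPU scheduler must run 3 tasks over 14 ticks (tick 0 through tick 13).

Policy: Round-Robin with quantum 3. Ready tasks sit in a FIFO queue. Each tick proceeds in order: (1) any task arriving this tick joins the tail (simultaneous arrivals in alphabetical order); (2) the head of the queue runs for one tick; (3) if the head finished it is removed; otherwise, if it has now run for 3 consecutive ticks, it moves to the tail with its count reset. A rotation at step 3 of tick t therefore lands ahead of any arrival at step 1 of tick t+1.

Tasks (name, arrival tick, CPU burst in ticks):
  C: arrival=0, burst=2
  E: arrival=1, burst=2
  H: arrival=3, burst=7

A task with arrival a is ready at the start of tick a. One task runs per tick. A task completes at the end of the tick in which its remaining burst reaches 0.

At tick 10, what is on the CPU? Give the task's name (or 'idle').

t=0: queue=[C] q_used=0 → run C
t=1: queue=[C,E] q_used=1 → run C
t=2: queue=[E] q_used=0 → run E
t=3: queue=[E,H] q_used=1 → run E
t=4: queue=[H] q_used=0 → run H
t=5: queue=[H] q_used=1 → run H
t=6: queue=[H] q_used=2 → run H
t=7: queue=[H] q_used=0 → run H
t=8: queue=[H] q_used=1 → run H
t=9: queue=[H] q_used=2 → run H
t=10: queue=[H] q_used=0 → run H
t=11: (idle)
t=12: (idle)
t=13: (idle)

running at tick 10 = H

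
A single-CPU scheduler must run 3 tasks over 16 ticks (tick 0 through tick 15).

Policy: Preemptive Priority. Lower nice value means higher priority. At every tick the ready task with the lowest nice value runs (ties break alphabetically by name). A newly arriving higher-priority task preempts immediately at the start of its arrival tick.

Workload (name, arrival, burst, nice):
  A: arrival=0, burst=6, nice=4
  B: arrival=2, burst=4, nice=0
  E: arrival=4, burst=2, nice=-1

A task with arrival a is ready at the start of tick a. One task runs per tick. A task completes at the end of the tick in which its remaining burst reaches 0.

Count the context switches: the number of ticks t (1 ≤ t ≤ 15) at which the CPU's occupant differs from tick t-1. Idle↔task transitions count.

context switches = 5

t=0: ready={A} → run A
t=1: ready={A} → run A
t=2: ready={A,B} → run B
t=3: ready={A,B} → run B
t=4: ready={A,B,E} → run E
t=5: ready={A,B,E} → run E
t=6: ready={A,B} → run B
t=7: ready={A,B} → run B
t=8: ready={A} → run A
t=9: ready={A} → run A
t=10: ready={A} → run A
t=11: ready={A} → run A
t=12: (idle)
t=13: (idle)
t=14: (idle)
t=15: (idle)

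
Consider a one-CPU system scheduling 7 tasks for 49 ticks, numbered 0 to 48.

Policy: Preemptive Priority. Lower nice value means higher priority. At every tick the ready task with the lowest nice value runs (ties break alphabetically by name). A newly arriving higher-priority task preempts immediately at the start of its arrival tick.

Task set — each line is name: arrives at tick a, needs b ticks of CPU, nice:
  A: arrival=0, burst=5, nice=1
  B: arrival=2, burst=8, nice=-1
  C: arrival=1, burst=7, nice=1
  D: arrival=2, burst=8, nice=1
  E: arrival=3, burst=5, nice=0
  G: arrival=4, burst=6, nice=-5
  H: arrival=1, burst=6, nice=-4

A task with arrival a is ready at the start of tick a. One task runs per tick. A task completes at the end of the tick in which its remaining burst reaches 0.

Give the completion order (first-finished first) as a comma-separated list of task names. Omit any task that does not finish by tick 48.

completion order = G, H, B, E, A, C, D

t=0: ready={A} → run A
t=1: ready={A,C,H} → run H
t=2: ready={A,B,C,D,H} → run H
t=3: ready={A,B,C,D,E,H} → run H
t=4: ready={A,B,C,D,E,G,H} → run G
t=5: ready={A,B,C,D,E,G,H} → run G
t=6: ready={A,B,C,D,E,G,H} → run G
t=7: ready={A,B,C,D,E,G,H} → run G
t=8: ready={A,B,C,D,E,G,H} → run G
t=9: ready={A,B,C,D,E,G,H} → run G
t=10: ready={A,B,C,D,E,H} → run H
t=11: ready={A,B,C,D,E,H} → run H
t=12: ready={A,B,C,D,E,H} → run H
t=13: ready={A,B,C,D,E} → run B
t=14: ready={A,B,C,D,E} → run B
t=15: ready={A,B,C,D,E} → run B
t=16: ready={A,B,C,D,E} → run B
t=17: ready={A,B,C,D,E} → run B
t=18: ready={A,B,C,D,E} → run B
t=19: ready={A,B,C,D,E} → run B
t=20: ready={A,B,C,D,E} → run B
t=21: ready={A,C,D,E} → run E
t=22: ready={A,C,D,E} → run E
t=23: ready={A,C,D,E} → run E
t=24: ready={A,C,D,E} → run E
t=25: ready={A,C,D,E} → run E
t=26: ready={A,C,D} → run A
t=27: ready={A,C,D} → run A
t=28: ready={A,C,D} → run A
t=29: ready={A,C,D} → run A
t=30: ready={C,D} → run C
t=31: ready={C,D} → run C
t=32: ready={C,D} → run C
t=33: ready={C,D} → run C
t=34: ready={C,D} → run C
t=35: ready={C,D} → run C
t=36: ready={C,D} → run C
t=37: ready={D} → run D
t=38: ready={D} → run D
t=39: ready={D} → run D
t=40: ready={D} → run D
t=41: ready={D} → run D
t=42: ready={D} → run D
t=43: ready={D} → run D
t=44: ready={D} → run D
t=45: (idle)
t=46: (idle)
t=47: (idle)
t=48: (idle)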